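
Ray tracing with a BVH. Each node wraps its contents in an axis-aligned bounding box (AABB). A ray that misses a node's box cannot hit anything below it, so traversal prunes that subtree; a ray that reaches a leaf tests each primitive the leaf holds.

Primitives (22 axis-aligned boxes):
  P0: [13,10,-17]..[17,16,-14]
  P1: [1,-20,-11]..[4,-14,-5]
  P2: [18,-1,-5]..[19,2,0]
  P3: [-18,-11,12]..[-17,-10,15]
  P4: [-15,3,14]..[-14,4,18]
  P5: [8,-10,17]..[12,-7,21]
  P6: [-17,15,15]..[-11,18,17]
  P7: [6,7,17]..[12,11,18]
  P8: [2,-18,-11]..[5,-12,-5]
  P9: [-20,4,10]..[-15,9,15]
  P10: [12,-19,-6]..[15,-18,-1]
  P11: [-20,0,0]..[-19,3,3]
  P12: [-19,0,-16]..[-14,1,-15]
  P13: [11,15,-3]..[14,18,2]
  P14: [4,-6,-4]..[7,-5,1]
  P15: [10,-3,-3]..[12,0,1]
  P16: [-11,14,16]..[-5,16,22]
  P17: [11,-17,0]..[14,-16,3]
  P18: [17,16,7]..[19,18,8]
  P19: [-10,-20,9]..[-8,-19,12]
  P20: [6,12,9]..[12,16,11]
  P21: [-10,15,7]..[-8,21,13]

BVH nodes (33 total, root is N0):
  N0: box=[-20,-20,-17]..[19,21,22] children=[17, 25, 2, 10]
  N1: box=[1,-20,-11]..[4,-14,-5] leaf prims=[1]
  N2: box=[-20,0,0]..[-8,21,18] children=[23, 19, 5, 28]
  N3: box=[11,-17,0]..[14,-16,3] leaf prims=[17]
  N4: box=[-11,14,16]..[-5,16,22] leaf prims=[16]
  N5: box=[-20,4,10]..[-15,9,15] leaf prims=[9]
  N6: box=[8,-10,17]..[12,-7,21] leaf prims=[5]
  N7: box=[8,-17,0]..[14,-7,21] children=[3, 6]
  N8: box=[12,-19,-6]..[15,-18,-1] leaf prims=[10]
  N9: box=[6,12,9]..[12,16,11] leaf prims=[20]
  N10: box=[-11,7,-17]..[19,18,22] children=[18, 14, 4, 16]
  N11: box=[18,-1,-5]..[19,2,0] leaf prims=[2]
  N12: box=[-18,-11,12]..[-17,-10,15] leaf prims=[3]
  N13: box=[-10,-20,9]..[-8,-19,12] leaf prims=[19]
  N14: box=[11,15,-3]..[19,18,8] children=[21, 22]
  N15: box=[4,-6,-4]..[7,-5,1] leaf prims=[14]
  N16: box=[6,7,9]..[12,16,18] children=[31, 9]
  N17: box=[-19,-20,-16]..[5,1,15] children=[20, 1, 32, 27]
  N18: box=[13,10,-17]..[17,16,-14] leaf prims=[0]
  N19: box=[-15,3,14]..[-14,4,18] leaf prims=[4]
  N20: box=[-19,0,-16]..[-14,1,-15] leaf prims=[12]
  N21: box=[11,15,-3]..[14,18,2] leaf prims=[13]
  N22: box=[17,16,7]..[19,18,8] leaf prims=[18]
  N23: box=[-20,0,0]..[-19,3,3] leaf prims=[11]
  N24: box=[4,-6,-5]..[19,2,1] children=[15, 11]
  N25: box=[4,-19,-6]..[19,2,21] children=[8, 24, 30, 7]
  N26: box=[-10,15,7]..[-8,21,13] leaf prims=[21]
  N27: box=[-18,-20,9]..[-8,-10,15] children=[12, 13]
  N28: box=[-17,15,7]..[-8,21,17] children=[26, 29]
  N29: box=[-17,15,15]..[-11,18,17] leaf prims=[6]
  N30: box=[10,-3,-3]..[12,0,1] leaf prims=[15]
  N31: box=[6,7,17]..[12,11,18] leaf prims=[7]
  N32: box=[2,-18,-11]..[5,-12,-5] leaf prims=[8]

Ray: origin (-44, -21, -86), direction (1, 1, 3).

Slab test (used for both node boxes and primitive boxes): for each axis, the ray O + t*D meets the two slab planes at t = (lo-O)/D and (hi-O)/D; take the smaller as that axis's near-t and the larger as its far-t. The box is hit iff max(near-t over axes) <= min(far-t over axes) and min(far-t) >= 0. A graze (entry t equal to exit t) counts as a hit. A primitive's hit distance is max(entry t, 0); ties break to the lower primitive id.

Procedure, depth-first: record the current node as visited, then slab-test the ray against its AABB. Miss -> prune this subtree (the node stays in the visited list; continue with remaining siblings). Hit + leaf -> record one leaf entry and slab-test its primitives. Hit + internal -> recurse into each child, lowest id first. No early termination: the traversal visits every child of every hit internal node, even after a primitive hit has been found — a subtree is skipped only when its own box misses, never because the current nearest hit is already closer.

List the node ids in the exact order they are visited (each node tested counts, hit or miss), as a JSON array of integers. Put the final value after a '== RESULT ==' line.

Walk:
N0 x:[24,63] y:[1,42] z:[23,36] -> hit [24,36], descend [2, 10, 17, 25]
  N2 x:[24,36] y:[21,42] z:[86/3,104/3] -> hit [86/3,104/3], descend [5, 19, 23, 28]
    N5 x:[24,29] y:[25,30] z:[32,101/3] -> miss, prune
    N19 x:[29,30] y:[24,25] z:[100/3,104/3] -> miss, prune
    N23 x:[24,25] y:[21,24] z:[86/3,89/3] -> miss, prune
    N28 x:[27,36] y:[36,42] z:[31,103/3] -> miss, prune
  N10 x:[33,63] y:[28,39] z:[23,36] -> hit [33,36], descend [4, 14, 16, 18]
    N4 x:[33,39] y:[35,37] z:[34,36] -> hit [35,36] leaf, test {P16@t=35}
    N14 x:[55,63] y:[36,39] z:[83/3,94/3] -> miss, prune
    N16 x:[50,56] y:[28,37] z:[95/3,104/3] -> miss, prune
    N18 x:[57,61] y:[31,37] z:[23,24] -> miss, prune
  N17 x:[25,49] y:[1,22] z:[70/3,101/3] -> miss, prune
  N25 x:[48,63] y:[2,23] z:[80/3,107/3] -> miss, prune

Visited [0, 2, 5, 19, 23, 28, 10, 4, 14, 16, 18, 17, 25]. Tests: 13 box, 1 leaf. Nearest: P16.

== RESULT ==
[0, 2, 5, 19, 23, 28, 10, 4, 14, 16, 18, 17, 25]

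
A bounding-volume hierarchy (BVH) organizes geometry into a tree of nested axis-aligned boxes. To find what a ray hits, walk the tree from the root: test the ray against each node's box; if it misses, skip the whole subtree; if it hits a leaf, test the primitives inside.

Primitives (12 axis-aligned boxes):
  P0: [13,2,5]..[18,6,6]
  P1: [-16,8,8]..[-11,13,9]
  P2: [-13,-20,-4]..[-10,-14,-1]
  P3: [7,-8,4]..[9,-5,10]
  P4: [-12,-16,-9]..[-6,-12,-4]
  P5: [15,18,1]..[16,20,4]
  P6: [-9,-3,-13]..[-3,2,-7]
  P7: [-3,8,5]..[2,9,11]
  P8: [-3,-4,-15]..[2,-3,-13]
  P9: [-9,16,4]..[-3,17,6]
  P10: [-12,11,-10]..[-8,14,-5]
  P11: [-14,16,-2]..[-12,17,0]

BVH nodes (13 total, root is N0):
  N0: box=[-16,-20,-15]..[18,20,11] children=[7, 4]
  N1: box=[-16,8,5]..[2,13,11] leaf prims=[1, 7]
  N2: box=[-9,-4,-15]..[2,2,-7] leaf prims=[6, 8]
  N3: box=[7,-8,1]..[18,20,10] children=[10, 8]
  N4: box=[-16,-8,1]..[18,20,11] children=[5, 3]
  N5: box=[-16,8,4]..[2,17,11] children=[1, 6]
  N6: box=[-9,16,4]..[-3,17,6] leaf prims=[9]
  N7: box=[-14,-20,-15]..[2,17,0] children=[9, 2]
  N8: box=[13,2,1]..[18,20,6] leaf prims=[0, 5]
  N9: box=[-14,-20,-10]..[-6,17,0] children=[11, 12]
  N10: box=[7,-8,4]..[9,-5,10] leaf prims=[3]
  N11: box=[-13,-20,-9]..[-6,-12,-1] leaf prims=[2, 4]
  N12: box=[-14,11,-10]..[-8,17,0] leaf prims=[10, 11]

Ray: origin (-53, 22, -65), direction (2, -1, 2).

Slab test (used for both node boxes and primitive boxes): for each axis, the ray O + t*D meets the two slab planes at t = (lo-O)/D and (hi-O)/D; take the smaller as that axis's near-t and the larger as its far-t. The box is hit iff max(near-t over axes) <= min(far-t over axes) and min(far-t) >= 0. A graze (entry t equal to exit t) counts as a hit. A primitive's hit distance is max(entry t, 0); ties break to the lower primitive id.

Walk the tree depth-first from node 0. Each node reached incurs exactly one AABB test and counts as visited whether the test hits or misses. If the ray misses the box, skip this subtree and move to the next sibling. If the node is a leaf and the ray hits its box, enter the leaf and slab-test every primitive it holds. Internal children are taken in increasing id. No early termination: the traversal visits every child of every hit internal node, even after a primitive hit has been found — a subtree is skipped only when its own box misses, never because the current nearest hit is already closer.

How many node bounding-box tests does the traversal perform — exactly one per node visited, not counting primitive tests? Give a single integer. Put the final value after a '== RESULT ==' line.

Traverse from the root:
N0 x:[37/2,71/2] y:[2,42] z:[25,38] -> hit [25,71/2], descend [4, 7]
  N4 x:[37/2,71/2] y:[2,30] z:[33,38] -> miss, prune
  N7 x:[39/2,55/2] y:[5,42] z:[25,65/2] -> hit [25,55/2], descend [2, 9]
    N2 x:[22,55/2] y:[20,26] z:[25,29] -> hit [25,26] leaf, test {P6(miss), P8@t=25}
    N9 x:[39/2,47/2] y:[5,42] z:[55/2,65/2] -> miss, prune

Visited [0, 4, 7, 2, 9]. Tests: 5 box, 1 leaf. Nearest: P8.

== RESULT ==
5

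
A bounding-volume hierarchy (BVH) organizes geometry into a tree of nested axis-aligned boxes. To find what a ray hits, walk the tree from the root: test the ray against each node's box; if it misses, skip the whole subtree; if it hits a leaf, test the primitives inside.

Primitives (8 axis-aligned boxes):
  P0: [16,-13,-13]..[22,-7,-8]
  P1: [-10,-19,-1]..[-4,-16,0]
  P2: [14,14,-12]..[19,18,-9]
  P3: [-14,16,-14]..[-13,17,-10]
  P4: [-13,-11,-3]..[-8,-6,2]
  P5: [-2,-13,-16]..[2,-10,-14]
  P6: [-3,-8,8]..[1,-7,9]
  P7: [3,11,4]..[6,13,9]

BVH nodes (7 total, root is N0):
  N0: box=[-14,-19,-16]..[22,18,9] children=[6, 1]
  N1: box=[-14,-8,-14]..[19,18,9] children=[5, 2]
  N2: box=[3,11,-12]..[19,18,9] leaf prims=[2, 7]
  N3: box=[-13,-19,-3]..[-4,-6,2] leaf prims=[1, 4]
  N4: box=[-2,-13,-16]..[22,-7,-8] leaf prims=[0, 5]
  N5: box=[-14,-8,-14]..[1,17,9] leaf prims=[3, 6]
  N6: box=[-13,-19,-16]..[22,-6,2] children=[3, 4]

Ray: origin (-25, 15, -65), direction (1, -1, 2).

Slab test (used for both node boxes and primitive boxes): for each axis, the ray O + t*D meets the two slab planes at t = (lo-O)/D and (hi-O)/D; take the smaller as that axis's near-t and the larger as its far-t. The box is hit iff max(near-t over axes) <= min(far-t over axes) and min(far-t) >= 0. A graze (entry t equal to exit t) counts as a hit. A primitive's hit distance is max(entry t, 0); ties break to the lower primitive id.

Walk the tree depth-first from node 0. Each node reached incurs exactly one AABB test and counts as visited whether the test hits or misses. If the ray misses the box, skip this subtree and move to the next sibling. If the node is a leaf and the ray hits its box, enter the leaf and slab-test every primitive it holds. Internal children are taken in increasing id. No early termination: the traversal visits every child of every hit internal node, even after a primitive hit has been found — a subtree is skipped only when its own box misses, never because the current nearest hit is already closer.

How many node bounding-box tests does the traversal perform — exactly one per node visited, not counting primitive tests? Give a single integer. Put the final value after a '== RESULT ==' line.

Walk:
N0 x:[11,47] y:[-3,34] z:[49/2,37] -> hit [49/2,34], descend [1, 6]
  N1 x:[11,44] y:[-3,23] z:[51/2,37] -> miss, prune
  N6 x:[12,47] y:[21,34] z:[49/2,67/2] -> hit [49/2,67/2], descend [3, 4]
    N3 x:[12,21] y:[21,34] z:[31,67/2] -> miss, prune
    N4 x:[23,47] y:[22,28] z:[49/2,57/2] -> hit [49/2,28] leaf, test {P0(miss), P5@t=25}

Summary -> nodes [0, 1, 6, 3, 4]; box-tests=5; leaf-entries=1; first=P5

== RESULT ==
5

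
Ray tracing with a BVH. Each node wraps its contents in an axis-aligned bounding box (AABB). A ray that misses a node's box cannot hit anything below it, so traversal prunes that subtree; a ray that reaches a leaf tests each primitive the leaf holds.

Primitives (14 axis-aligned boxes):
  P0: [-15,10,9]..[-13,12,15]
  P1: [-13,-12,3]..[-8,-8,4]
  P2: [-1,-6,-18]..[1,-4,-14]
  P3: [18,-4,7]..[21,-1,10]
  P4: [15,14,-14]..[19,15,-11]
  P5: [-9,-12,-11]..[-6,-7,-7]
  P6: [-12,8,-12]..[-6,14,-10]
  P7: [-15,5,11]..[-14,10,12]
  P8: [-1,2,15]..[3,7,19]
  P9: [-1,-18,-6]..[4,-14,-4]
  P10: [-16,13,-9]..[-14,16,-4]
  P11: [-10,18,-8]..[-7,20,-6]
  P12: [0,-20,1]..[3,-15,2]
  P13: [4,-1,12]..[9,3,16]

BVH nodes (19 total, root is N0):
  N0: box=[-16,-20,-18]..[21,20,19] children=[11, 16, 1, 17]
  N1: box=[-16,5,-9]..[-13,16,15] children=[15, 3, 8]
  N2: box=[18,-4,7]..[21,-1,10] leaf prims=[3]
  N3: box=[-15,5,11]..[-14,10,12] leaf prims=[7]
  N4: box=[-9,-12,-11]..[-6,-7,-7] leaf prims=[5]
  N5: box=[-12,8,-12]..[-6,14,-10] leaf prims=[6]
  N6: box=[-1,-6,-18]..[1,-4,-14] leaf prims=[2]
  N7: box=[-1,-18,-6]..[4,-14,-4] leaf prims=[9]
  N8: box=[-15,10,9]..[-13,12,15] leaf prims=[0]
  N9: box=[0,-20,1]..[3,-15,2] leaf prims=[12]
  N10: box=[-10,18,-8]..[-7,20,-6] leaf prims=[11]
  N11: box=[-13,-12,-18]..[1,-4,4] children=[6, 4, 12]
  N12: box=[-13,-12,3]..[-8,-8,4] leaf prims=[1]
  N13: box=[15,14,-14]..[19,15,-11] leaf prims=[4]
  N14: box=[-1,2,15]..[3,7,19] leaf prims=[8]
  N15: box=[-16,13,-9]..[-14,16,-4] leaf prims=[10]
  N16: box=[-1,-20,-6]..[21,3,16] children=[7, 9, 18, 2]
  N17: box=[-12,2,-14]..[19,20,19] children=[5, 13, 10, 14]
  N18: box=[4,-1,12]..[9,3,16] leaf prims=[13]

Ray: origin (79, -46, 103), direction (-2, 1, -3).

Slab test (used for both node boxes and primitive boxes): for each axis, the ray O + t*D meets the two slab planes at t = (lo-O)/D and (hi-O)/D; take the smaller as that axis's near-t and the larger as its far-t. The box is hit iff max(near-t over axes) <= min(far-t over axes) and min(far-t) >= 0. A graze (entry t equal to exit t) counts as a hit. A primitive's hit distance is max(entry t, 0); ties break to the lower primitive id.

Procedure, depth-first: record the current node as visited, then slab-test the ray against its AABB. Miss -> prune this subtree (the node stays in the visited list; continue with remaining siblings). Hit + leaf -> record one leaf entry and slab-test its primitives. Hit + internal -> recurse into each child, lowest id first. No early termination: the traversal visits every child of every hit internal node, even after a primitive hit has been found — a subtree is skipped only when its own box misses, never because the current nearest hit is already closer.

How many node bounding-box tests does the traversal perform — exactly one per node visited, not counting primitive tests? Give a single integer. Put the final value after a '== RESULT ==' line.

Walk:
N0 x:[29,95/2] y:[26,66] z:[28,121/3] -> hit [29,121/3], descend [1, 11, 16, 17]
  N1 x:[46,95/2] y:[51,62] z:[88/3,112/3] -> miss, prune
  N11 x:[39,46] y:[34,42] z:[33,121/3] -> hit [39,121/3], descend [4, 6, 12]
    N4 x:[85/2,44] y:[34,39] z:[110/3,38] -> miss, prune
    N6 x:[39,40] y:[40,42] z:[39,121/3] -> hit [40,40] leaf, test {P2@t=40}
    N12 x:[87/2,46] y:[34,38] z:[33,100/3] -> miss, prune
  N16 x:[29,40] y:[26,49] z:[29,109/3] -> hit [29,109/3], descend [2, 7, 9, 18]
    N2 x:[29,61/2] y:[42,45] z:[31,32] -> miss, prune
    N7 x:[75/2,40] y:[28,32] z:[107/3,109/3] -> miss, prune
    N9 x:[38,79/2] y:[26,31] z:[101/3,34] -> miss, prune
    N18 x:[35,75/2] y:[45,49] z:[29,91/3] -> miss, prune
  N17 x:[30,91/2] y:[48,66] z:[28,39] -> miss, prune

12 AABB tests over nodes [0, 1, 11, 4, 6, 12, 16, 2, 7, 9, 18, 17]; 1 leaf entered; closest P2.

== RESULT ==
12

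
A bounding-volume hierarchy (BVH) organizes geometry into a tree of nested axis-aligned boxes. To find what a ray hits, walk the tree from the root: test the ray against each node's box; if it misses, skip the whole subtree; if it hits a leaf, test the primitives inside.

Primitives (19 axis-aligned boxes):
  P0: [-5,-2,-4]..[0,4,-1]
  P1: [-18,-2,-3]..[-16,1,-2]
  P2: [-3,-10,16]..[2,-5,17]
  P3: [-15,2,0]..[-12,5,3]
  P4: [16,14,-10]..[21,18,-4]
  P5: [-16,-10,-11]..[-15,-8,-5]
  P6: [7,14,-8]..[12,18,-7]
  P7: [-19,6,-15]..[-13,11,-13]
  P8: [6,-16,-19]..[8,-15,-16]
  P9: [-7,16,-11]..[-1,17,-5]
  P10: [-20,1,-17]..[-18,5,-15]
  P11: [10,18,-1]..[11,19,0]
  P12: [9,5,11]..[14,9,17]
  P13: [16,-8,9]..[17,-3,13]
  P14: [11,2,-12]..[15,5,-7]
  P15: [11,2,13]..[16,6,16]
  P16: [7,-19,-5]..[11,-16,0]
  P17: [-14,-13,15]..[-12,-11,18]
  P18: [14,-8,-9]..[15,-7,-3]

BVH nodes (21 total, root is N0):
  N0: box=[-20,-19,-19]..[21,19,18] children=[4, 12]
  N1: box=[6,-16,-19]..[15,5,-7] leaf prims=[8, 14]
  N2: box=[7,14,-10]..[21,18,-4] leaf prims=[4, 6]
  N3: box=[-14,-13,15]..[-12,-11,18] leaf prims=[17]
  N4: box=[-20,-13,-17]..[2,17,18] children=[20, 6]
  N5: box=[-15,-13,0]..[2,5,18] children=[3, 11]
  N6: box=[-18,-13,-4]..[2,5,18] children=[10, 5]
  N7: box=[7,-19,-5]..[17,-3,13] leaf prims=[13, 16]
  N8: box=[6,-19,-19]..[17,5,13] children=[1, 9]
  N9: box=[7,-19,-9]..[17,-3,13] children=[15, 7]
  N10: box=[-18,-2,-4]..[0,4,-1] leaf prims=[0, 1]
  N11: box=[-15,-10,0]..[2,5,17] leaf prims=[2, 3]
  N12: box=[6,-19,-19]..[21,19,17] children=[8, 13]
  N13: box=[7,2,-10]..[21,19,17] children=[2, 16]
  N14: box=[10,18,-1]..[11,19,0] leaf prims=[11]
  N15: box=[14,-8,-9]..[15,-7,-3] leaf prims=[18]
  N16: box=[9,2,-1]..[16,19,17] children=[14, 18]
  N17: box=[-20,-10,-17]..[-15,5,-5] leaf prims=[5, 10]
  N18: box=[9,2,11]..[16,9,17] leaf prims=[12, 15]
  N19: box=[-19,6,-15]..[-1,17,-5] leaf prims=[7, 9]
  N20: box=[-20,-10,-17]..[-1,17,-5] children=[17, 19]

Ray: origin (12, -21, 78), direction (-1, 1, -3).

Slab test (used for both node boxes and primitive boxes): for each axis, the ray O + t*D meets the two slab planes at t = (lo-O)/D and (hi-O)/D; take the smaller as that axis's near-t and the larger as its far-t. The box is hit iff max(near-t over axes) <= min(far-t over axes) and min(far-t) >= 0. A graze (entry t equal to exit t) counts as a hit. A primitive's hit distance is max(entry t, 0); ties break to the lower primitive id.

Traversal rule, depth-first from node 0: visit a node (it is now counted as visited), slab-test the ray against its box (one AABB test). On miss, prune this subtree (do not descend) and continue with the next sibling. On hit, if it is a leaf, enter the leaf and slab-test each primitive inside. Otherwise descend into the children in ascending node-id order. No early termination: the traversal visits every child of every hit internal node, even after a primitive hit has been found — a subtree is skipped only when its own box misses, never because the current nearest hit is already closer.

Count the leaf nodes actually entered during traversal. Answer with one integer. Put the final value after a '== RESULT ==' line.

Trace the traversal:
N0 x:[-9,32] y:[2,40] z:[20,97/3] -> hit [20,32], descend [4, 12]
  N4 x:[10,32] y:[8,38] z:[20,95/3] -> hit [20,95/3], descend [6, 20]
    N6 x:[10,30] y:[8,26] z:[20,82/3] -> hit [20,26], descend [5, 10]
      N5 x:[10,27] y:[8,26] z:[20,26] -> hit [20,26], descend [3, 11]
        N3 x:[24,26] y:[8,10] z:[20,21] -> miss, prune
        N11 x:[10,27] y:[11,26] z:[61/3,26] -> hit [61/3,26] leaf, test {P2(miss), P3@t=25}
      N10 x:[12,30] y:[19,25] z:[79/3,82/3] -> miss, prune
    N20 x:[13,32] y:[11,38] z:[83/3,95/3] -> hit [83/3,95/3], descend [17, 19]
      N17 x:[27,32] y:[11,26] z:[83/3,95/3] -> miss, prune
      N19 x:[13,31] y:[27,38] z:[83/3,31] -> hit [83/3,31] leaf, test {P7@t=91/3, P9(miss)}
  N12 x:[-9,6] y:[2,40] z:[61/3,97/3] -> miss, prune

Visited [0, 4, 6, 5, 3, 11, 10, 20, 17, 19, 12]. Tests: 11 box, 2 leaf. Nearest: P3.

== RESULT ==
2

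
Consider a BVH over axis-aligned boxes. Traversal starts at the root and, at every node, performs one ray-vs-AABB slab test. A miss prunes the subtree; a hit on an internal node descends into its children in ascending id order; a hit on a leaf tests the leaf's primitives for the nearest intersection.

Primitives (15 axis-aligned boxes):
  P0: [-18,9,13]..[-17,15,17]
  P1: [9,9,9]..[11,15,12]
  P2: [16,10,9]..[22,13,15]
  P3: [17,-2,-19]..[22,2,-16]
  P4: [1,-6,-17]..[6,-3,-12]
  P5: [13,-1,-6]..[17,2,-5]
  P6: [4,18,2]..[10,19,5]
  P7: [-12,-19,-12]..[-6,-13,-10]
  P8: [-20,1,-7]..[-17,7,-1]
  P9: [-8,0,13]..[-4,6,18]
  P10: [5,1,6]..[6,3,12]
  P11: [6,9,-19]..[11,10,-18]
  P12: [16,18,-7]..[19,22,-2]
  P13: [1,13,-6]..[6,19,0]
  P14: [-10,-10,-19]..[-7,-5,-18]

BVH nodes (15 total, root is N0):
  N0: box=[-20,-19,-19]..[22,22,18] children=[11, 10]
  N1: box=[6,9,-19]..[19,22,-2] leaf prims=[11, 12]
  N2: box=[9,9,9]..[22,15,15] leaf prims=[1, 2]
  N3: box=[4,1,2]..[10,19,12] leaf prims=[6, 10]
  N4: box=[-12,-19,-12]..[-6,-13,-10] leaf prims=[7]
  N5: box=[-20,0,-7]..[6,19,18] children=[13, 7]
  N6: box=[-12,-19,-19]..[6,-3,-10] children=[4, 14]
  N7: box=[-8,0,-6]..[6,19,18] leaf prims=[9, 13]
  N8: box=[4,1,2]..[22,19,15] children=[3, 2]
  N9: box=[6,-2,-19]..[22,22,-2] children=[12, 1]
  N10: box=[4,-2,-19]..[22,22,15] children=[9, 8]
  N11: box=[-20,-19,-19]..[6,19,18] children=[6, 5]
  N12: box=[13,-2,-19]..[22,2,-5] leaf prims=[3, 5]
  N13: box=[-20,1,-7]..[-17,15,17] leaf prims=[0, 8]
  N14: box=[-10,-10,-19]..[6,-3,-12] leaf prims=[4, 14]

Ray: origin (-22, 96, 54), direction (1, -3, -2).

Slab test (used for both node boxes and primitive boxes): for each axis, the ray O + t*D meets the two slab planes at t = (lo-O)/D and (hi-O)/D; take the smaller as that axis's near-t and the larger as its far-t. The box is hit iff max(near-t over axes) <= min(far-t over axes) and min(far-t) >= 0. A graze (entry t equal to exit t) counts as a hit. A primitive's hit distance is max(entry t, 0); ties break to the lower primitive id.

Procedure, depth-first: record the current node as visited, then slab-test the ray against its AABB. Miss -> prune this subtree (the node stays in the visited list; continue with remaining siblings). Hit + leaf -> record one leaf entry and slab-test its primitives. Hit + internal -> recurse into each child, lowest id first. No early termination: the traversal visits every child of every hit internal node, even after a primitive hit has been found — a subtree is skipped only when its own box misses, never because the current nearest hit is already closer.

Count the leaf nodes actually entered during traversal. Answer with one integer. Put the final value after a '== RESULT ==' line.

Trace the traversal:
N0 x:[2,44] y:[74/3,115/3] z:[18,73/2] -> hit [74/3,73/2], descend [10, 11]
  N10 x:[26,44] y:[74/3,98/3] z:[39/2,73/2] -> hit [26,98/3], descend [8, 9]
    N8 x:[26,44] y:[77/3,95/3] z:[39/2,26] -> hit [26,26], descend [2, 3]
      N2 x:[31,44] y:[27,29] z:[39/2,45/2] -> miss, prune
      N3 x:[26,32] y:[77/3,95/3] z:[21,26] -> hit [26,26] leaf, test {P6@t=26, P10(miss)}
    N9 x:[28,44] y:[74/3,98/3] z:[28,73/2] -> hit [28,98/3], descend [1, 12]
      N1 x:[28,41] y:[74/3,29] z:[28,73/2] -> hit [28,29] leaf, test {P11(miss), P12(miss)}
      N12 x:[35,44] y:[94/3,98/3] z:[59/2,73/2] -> miss, prune
  N11 x:[2,28] y:[77/3,115/3] z:[18,73/2] -> hit [77/3,28], descend [5, 6]
    N5 x:[2,28] y:[77/3,32] z:[18,61/2] -> hit [77/3,28], descend [7, 13]
      N7 x:[14,28] y:[77/3,32] z:[18,30] -> hit [77/3,28] leaf, test {P9(miss), P13@t=27}
      N13 x:[2,5] y:[27,95/3] z:[37/2,61/2] -> miss, prune
    N6 x:[10,28] y:[33,115/3] z:[32,73/2] -> miss, prune

Summary -> nodes [0, 10, 8, 2, 3, 9, 1, 12, 11, 5, 7, 13, 6]; box-tests=13; leaf-entries=3; first=P6

== RESULT ==
3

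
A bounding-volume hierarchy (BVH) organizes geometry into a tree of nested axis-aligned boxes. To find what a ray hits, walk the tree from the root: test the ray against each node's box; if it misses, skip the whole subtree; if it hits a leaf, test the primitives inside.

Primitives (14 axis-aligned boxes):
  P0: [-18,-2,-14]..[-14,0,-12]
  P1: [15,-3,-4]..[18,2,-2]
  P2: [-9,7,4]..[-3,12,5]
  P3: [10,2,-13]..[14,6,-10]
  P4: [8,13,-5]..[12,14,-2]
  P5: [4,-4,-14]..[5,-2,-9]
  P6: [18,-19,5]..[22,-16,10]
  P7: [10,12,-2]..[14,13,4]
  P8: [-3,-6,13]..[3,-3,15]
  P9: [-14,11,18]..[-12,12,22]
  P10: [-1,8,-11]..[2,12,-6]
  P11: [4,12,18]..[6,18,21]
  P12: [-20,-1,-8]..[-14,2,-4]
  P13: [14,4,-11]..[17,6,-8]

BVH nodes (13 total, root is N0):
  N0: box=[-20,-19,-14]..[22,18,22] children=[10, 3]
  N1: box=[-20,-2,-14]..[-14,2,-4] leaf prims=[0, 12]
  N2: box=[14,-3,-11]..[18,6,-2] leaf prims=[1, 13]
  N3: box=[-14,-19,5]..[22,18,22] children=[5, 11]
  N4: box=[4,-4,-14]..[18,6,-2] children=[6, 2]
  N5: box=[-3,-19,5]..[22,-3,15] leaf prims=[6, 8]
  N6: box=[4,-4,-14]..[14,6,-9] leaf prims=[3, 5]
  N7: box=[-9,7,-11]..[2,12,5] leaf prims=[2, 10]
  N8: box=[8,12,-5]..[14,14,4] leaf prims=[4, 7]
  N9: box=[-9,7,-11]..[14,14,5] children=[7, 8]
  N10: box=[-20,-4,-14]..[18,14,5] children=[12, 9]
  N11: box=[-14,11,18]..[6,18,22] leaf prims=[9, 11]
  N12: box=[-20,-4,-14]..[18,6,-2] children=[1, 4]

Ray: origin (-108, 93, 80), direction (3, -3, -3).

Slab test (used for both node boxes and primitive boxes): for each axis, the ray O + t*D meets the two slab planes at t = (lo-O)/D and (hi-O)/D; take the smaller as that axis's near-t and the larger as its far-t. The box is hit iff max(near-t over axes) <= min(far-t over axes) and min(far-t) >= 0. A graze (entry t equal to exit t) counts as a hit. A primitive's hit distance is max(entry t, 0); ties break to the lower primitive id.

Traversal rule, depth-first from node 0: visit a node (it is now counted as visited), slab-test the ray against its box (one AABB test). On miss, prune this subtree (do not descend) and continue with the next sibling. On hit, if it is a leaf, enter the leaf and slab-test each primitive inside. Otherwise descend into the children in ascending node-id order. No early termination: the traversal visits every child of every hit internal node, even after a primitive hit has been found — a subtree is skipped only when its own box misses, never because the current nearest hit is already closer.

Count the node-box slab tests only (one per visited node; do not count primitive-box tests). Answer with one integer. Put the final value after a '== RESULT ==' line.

Traverse from the root:
N0 x:[88/3,130/3] y:[25,112/3] z:[58/3,94/3] -> hit [88/3,94/3], descend [3, 10]
  N3 x:[94/3,130/3] y:[25,112/3] z:[58/3,25] -> miss, prune
  N10 x:[88/3,42] y:[79/3,97/3] z:[25,94/3] -> hit [88/3,94/3], descend [9, 12]
    N9 x:[33,122/3] y:[79/3,86/3] z:[25,91/3] -> miss, prune
    N12 x:[88/3,42] y:[29,97/3] z:[82/3,94/3] -> hit [88/3,94/3], descend [1, 4]
      N1 x:[88/3,94/3] y:[91/3,95/3] z:[28,94/3] -> hit [91/3,94/3] leaf, test {P0@t=31, P12(miss)}
      N4 x:[112/3,42] y:[29,97/3] z:[82/3,94/3] -> miss, prune

order=[0, 3, 10, 9, 12, 1, 4]  |boxes|=7  |leaves|=1  hit=P0

== RESULT ==
7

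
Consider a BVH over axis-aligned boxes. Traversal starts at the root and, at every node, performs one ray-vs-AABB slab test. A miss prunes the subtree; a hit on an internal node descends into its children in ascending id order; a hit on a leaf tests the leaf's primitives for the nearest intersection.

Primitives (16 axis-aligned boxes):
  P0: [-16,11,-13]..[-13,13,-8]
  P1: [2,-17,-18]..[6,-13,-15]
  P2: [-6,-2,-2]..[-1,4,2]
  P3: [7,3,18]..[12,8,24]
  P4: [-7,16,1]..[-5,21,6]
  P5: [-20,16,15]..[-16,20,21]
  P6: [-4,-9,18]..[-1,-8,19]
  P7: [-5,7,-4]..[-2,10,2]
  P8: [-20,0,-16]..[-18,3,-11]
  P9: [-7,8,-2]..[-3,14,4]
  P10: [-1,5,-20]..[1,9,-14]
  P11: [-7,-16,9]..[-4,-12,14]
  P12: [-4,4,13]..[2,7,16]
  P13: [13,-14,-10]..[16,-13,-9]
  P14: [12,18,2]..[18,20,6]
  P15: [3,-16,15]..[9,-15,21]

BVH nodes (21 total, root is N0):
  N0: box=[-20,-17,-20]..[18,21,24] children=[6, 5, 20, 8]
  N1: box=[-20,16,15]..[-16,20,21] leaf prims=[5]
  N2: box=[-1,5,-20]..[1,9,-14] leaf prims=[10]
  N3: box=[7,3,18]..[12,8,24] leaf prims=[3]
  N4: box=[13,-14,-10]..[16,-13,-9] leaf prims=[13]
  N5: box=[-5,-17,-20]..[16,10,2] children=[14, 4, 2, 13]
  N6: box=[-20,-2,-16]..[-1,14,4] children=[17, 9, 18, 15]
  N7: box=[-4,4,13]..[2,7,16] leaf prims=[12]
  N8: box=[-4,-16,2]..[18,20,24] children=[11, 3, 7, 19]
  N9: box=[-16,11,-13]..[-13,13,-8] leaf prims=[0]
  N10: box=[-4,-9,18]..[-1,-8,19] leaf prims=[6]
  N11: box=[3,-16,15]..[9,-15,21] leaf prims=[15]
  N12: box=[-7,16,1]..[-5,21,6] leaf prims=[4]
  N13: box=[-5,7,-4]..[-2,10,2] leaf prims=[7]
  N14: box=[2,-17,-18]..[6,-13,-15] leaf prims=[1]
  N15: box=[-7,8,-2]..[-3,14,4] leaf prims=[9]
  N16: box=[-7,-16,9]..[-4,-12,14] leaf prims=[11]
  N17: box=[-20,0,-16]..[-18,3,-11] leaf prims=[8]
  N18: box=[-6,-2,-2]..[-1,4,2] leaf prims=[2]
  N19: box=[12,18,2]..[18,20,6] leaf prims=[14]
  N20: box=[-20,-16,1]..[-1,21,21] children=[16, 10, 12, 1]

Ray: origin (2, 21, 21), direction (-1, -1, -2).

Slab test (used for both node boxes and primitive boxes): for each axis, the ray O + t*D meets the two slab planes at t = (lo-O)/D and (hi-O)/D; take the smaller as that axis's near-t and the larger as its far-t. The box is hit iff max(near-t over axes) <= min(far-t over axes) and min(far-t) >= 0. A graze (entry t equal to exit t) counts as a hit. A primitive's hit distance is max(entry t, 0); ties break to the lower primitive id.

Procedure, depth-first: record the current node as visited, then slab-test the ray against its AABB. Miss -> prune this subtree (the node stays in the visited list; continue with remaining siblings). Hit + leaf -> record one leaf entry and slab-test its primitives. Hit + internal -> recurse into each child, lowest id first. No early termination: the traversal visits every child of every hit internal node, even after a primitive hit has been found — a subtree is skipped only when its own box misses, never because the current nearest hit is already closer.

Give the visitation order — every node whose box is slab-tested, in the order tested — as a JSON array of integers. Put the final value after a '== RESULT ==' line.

Trace the traversal:
N0 x:[-16,22] y:[0,38] z:[-3/2,41/2] -> hit [0,41/2], descend [5, 6, 8, 20]
  N5 x:[-14,7] y:[11,38] z:[19/2,41/2] -> miss, prune
  N6 x:[3,22] y:[7,23] z:[17/2,37/2] -> hit [17/2,37/2], descend [9, 15, 17, 18]
    N9 x:[15,18] y:[8,10] z:[29/2,17] -> miss, prune
    N15 x:[5,9] y:[7,13] z:[17/2,23/2] -> hit [17/2,9] leaf, test {P9@t=17/2}
    N17 x:[20,22] y:[18,21] z:[16,37/2] -> miss, prune
    N18 x:[3,8] y:[17,23] z:[19/2,23/2] -> miss, prune
  N8 x:[-16,6] y:[1,37] z:[-3/2,19/2] -> hit [1,6], descend [3, 7, 11, 19]
    N3 x:[-10,-5] y:[13,18] z:[-3/2,3/2] -> miss, prune
    N7 x:[0,6] y:[14,17] z:[5/2,4] -> miss, prune
    N11 x:[-7,-1] y:[36,37] z:[0,3] -> miss, prune
    N19 x:[-16,-10] y:[1,3] z:[15/2,19/2] -> miss, prune
  N20 x:[3,22] y:[0,37] z:[0,10] -> hit [3,10], descend [1, 10, 12, 16]
    N1 x:[18,22] y:[1,5] z:[0,3] -> miss, prune
    N10 x:[3,6] y:[29,30] z:[1,3/2] -> miss, prune
    N12 x:[7,9] y:[0,5] z:[15/2,10] -> miss, prune
    N16 x:[6,9] y:[33,37] z:[7/2,6] -> miss, prune

17 AABB tests over nodes [0, 5, 6, 9, 15, 17, 18, 8, 3, 7, 11, 19, 20, 1, 10, 12, 16]; 1 leaf entered; closest P9.

== RESULT ==
[0, 5, 6, 9, 15, 17, 18, 8, 3, 7, 11, 19, 20, 1, 10, 12, 16]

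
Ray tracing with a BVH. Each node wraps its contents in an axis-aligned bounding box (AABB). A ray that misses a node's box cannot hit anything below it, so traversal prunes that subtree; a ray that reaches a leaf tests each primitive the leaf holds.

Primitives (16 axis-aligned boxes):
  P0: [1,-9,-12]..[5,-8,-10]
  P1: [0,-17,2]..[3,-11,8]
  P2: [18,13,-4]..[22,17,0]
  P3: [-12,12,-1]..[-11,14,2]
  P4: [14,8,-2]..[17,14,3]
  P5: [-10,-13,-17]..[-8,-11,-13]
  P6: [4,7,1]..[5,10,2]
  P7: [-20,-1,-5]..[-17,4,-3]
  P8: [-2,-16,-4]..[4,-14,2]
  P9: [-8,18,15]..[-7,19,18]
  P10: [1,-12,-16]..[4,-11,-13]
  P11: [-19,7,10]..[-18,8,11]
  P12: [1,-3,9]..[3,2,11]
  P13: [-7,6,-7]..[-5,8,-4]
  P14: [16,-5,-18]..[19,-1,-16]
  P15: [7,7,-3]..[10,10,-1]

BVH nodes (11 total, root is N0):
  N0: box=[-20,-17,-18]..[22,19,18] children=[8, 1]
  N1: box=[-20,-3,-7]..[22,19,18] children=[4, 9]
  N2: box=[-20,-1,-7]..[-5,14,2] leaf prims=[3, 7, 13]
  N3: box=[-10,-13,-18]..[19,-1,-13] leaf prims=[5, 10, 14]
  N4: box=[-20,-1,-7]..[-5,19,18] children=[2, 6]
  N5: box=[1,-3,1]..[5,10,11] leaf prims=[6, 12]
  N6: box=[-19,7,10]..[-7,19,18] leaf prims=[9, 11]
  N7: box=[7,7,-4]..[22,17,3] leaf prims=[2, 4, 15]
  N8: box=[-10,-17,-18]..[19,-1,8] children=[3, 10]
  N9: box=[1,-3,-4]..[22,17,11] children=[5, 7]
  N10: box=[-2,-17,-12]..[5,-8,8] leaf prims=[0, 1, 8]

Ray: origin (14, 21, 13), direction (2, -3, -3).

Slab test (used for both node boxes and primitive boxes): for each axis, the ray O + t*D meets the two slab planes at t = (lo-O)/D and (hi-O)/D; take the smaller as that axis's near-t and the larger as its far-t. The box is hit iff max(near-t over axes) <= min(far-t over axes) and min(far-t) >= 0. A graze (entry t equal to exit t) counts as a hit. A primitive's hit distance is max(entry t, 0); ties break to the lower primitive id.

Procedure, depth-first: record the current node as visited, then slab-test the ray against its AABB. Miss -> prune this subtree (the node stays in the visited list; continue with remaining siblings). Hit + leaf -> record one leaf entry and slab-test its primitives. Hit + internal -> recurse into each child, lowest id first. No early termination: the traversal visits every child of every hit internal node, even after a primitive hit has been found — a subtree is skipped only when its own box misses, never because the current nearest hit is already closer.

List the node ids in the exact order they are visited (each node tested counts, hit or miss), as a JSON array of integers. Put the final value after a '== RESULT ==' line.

Traverse from the root:
N0 x:[-17,4] y:[2/3,38/3] z:[-5/3,31/3] -> hit [2/3,4], descend [1, 8]
  N1 x:[-17,4] y:[2/3,8] z:[-5/3,20/3] -> hit [2/3,4], descend [4, 9]
    N4 x:[-17,-19/2] y:[2/3,22/3] z:[-5/3,20/3] -> miss, prune
    N9 x:[-13/2,4] y:[4/3,8] z:[2/3,17/3] -> hit [4/3,4], descend [5, 7]
      N5 x:[-13/2,-9/2] y:[11/3,8] z:[2/3,4] -> miss, prune
      N7 x:[-7/2,4] y:[4/3,14/3] z:[10/3,17/3] -> hit [10/3,4] leaf, test {P2(miss), P4(miss), P15(miss)}
  N8 x:[-12,5/2] y:[22/3,38/3] z:[5/3,31/3] -> miss, prune

order=[0, 1, 4, 9, 5, 7, 8]  |boxes|=7  |leaves|=1  hit=miss

== RESULT ==
[0, 1, 4, 9, 5, 7, 8]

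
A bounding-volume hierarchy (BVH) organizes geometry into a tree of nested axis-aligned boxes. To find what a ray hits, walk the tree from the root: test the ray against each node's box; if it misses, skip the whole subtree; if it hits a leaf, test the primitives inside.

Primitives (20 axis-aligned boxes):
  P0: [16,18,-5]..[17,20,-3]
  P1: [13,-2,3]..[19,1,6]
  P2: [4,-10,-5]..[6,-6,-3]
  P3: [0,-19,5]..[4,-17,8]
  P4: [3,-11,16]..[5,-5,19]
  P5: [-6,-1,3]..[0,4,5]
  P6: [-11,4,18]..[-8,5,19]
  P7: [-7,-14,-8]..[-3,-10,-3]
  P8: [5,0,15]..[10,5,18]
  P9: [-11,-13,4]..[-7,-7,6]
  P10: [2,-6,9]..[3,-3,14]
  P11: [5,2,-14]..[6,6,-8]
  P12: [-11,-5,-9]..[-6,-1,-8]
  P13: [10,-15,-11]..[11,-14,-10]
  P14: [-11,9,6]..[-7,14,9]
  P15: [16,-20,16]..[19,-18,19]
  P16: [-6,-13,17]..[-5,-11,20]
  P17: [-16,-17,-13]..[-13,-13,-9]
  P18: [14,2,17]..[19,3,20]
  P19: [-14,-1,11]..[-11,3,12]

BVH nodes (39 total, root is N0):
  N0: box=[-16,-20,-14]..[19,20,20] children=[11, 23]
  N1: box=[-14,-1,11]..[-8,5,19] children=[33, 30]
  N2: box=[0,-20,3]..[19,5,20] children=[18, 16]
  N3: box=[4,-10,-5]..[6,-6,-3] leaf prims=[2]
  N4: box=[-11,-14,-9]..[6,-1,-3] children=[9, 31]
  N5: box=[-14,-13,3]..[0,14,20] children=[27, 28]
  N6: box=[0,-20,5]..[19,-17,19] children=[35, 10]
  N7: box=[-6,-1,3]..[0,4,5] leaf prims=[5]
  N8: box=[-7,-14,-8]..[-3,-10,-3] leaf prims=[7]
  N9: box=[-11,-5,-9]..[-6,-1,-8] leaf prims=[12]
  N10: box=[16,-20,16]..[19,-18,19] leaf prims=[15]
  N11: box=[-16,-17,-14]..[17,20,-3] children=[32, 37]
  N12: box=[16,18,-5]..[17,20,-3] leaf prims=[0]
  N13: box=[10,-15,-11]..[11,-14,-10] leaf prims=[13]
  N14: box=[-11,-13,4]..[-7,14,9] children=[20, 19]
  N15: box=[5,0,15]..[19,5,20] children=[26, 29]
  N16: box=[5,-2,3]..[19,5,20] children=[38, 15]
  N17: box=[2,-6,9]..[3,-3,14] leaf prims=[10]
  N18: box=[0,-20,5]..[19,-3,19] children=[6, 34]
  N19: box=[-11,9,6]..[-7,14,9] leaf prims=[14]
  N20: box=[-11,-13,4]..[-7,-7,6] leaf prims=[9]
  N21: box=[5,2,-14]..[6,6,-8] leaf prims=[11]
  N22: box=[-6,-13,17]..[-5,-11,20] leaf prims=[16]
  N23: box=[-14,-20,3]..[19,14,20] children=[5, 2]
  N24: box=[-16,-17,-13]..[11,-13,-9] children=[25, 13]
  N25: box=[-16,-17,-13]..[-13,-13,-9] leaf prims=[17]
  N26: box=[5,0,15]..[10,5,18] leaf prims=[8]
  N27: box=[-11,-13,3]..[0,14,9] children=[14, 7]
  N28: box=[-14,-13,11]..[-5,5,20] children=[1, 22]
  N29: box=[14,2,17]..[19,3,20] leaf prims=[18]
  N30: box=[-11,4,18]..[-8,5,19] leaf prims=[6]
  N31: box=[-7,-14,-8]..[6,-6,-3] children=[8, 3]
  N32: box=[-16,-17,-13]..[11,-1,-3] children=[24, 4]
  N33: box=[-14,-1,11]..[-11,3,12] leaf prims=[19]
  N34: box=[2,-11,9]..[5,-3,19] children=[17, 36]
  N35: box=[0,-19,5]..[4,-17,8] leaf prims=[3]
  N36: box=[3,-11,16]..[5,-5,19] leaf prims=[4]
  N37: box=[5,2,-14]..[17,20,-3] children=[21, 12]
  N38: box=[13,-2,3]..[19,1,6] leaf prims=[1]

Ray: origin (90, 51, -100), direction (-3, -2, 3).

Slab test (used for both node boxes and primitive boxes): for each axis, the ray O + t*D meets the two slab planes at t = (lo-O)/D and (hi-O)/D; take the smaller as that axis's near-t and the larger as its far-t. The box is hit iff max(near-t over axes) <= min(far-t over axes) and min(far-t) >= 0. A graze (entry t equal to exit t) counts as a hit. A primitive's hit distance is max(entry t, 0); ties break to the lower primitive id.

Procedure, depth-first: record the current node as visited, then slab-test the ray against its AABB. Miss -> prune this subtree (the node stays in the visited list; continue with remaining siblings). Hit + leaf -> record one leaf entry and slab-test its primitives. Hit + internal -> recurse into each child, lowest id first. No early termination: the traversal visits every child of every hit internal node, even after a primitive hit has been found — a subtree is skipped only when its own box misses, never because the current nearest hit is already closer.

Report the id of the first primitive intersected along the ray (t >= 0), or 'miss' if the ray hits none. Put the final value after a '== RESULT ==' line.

Trace the traversal:
N0 x:[71/3,106/3] y:[31/2,71/2] z:[86/3,40] -> hit [86/3,106/3], descend [11, 23]
  N11 x:[73/3,106/3] y:[31/2,34] z:[86/3,97/3] -> hit [86/3,97/3], descend [32, 37]
    N32 x:[79/3,106/3] y:[26,34] z:[29,97/3] -> hit [29,97/3], descend [4, 24]
      N4 x:[28,101/3] y:[26,65/2] z:[91/3,97/3] -> hit [91/3,97/3], descend [9, 31]
        N9 x:[32,101/3] y:[26,28] z:[91/3,92/3] -> miss, prune
        N31 x:[28,97/3] y:[57/2,65/2] z:[92/3,97/3] -> hit [92/3,97/3], descend [3, 8]
          N3 x:[28,86/3] y:[57/2,61/2] z:[95/3,97/3] -> miss, prune
          N8 x:[31,97/3] y:[61/2,65/2] z:[92/3,97/3] -> hit [31,97/3] leaf, test {P7@t=31}
      N24 x:[79/3,106/3] y:[32,34] z:[29,91/3] -> miss, prune
    N37 x:[73/3,85/3] y:[31/2,49/2] z:[86/3,97/3] -> miss, prune
  N23 x:[71/3,104/3] y:[37/2,71/2] z:[103/3,40] -> hit [103/3,104/3], descend [2, 5]
    N2 x:[71/3,30] y:[23,71/2] z:[103/3,40] -> miss, prune
    N5 x:[30,104/3] y:[37/2,32] z:[103/3,40] -> miss, prune

13 AABB tests over nodes [0, 11, 32, 4, 9, 31, 3, 8, 24, 37, 23, 2, 5]; 1 leaf entered; closest P7.

== RESULT ==
7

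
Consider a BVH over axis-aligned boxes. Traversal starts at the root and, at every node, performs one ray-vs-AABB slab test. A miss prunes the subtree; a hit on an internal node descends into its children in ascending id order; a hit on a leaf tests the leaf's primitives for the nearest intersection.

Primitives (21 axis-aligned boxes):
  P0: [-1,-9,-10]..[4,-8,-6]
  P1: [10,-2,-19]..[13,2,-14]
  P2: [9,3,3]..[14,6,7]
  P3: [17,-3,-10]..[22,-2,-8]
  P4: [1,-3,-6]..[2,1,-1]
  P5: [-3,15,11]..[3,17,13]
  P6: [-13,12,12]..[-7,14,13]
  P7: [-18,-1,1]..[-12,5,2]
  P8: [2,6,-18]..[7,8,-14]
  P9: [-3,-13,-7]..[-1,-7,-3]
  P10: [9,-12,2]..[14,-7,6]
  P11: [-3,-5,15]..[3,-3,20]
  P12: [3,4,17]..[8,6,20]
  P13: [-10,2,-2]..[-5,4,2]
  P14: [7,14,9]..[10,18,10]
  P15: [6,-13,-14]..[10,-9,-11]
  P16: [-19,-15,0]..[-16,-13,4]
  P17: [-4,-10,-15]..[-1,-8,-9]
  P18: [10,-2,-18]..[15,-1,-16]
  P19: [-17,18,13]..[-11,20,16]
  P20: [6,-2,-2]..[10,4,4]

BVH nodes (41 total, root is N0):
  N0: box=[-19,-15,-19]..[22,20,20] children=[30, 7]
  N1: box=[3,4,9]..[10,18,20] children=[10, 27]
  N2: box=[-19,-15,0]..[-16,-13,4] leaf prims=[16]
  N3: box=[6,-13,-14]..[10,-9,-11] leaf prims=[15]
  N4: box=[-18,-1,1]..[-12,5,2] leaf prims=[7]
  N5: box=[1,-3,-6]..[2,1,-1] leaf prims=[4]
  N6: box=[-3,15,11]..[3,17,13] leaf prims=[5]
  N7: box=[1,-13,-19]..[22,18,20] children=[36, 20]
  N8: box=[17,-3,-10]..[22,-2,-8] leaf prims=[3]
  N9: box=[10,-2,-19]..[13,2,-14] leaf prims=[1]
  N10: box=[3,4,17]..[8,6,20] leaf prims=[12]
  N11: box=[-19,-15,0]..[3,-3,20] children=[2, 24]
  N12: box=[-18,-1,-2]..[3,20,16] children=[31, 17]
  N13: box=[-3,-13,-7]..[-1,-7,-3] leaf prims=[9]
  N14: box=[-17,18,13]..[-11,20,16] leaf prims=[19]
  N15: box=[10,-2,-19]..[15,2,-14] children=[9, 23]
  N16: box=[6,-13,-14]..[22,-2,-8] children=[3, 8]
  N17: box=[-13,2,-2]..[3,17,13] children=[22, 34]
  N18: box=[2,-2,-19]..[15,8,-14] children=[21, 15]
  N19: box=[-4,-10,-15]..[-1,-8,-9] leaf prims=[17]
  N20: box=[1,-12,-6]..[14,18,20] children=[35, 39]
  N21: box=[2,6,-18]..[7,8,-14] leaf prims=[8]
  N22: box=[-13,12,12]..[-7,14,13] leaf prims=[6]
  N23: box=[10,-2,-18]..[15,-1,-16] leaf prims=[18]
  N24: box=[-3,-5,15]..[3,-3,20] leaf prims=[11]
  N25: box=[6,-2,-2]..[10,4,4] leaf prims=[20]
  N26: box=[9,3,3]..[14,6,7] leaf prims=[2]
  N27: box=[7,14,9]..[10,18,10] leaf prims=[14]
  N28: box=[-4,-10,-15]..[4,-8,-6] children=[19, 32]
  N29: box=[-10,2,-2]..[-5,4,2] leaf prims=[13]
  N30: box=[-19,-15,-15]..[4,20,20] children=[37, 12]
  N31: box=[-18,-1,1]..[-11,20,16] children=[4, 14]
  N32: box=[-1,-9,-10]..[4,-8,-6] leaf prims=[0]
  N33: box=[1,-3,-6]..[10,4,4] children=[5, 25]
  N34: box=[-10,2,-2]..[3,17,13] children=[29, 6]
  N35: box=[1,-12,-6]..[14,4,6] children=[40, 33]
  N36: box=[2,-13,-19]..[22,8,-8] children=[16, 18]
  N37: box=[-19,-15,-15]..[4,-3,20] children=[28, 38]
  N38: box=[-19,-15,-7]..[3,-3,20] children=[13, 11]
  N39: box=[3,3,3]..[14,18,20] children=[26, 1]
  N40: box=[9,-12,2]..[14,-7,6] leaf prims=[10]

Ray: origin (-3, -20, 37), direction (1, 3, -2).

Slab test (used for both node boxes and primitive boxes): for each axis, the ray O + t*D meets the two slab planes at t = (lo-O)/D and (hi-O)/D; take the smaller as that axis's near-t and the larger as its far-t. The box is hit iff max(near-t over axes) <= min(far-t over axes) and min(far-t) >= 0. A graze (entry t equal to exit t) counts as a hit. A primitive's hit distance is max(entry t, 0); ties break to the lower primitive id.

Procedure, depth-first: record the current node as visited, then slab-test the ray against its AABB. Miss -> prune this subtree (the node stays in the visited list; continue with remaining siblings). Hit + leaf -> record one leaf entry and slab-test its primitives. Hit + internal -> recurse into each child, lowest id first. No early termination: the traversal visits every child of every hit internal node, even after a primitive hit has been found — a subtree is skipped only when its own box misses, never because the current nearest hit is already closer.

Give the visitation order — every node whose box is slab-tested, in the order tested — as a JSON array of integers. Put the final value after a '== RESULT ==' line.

Trace the traversal:
N0 x:[-16,25] y:[5/3,40/3] z:[17/2,28] -> hit [17/2,40/3], descend [7, 30]
  N7 x:[4,25] y:[7/3,38/3] z:[17/2,28] -> hit [17/2,38/3], descend [20, 36]
    N20 x:[4,17] y:[8/3,38/3] z:[17/2,43/2] -> hit [17/2,38/3], descend [35, 39]
      N35 x:[4,17] y:[8/3,8] z:[31/2,43/2] -> miss, prune
      N39 x:[6,17] y:[23/3,38/3] z:[17/2,17] -> hit [17/2,38/3], descend [1, 26]
        N1 x:[6,13] y:[8,38/3] z:[17/2,14] -> hit [17/2,38/3], descend [10, 27]
          N10 x:[6,11] y:[8,26/3] z:[17/2,10] -> hit [17/2,26/3] leaf, test {P12@t=17/2}
          N27 x:[10,13] y:[34/3,38/3] z:[27/2,14] -> miss, prune
        N26 x:[12,17] y:[23/3,26/3] z:[15,17] -> miss, prune
    N36 x:[5,25] y:[7/3,28/3] z:[45/2,28] -> miss, prune
  N30 x:[-16,7] y:[5/3,40/3] z:[17/2,26] -> miss, prune

order=[0, 7, 20, 35, 39, 1, 10, 27, 26, 36, 30]  |boxes|=11  |leaves|=1  hit=P12

== RESULT ==
[0, 7, 20, 35, 39, 1, 10, 27, 26, 36, 30]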